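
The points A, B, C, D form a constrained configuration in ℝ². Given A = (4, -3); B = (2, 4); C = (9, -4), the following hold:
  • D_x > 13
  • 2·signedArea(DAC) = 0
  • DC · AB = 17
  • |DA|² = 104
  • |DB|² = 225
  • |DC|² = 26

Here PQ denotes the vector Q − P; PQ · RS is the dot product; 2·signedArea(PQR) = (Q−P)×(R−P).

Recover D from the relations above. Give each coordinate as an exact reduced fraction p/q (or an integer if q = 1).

1. D_x = 14  [2·signedArea(DAC) = 0 ∩ DC · AB = 17]
2. D_y = -5  [2·signedArea(DAC) = 0 ∩ DC · AB = 17]
   → D = (14, -5)

D = (14, -5)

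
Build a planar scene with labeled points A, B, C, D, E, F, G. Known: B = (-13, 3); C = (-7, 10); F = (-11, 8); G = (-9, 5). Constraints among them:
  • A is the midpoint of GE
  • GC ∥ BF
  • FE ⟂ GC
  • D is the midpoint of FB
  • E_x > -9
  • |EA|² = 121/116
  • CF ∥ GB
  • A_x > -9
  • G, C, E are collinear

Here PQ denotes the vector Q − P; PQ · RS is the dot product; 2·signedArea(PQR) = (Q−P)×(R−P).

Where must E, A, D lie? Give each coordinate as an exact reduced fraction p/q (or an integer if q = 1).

1. E_x = -239/29  [G, C, E are collinear ∩ FE ⟂ GC]
2. E_y = 200/29  [G, C, E are collinear ∩ FE ⟂ GC]
   → E = (-239/29, 200/29)
3. A_x = -250/29  [A is the midpoint of GE]
4. A_y = 345/58  [A is the midpoint of GE]
   → A = (-250/29, 345/58)
5. D_x = -12  [D is the midpoint of FB]
6. D_y = 11/2  [D is the midpoint of FB]
   → D = (-12, 11/2)

A = (-250/29, 345/58)
D = (-12, 11/2)
E = (-239/29, 200/29)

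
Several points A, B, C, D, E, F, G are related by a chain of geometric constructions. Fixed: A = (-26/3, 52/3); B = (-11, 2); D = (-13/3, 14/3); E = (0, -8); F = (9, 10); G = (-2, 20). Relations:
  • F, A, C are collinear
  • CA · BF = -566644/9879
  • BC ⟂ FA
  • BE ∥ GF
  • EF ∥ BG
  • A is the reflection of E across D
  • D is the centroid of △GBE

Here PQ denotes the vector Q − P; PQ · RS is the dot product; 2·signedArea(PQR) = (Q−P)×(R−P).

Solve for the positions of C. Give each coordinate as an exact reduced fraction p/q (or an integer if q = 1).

1. C_x = -17215/3293  [F, A, C are collinear ∩ BC ⟂ FA]
2. C_y = 52378/3293  [F, A, C are collinear ∩ BC ⟂ FA]
   → C = (-17215/3293, 52378/3293)

C = (-17215/3293, 52378/3293)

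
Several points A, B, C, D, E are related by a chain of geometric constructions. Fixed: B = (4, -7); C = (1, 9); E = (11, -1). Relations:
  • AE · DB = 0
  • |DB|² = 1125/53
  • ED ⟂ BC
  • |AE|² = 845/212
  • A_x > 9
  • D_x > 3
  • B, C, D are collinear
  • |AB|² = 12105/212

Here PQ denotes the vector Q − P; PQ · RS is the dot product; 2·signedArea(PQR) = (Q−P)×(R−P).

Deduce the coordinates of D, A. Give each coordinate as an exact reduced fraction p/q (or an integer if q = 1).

A = (479/53, -145/106)
D = (167/53, -131/53)

1. D_x = 167/53  [B, C, D are collinear ∩ ED ⟂ BC]
2. D_y = -131/53  [B, C, D are collinear ∩ ED ⟂ BC]
   → D = (167/53, -131/53)
3. A_x = 479/53  [line -45/53·x + 240/53·y + 735/53 = 0 ∩ |AB|² = 12105/212]
4. A_y = -145/106  [line -45/53·x + 240/53·y + 735/53 = 0 ∩ |AB|² = 12105/212]
   → A = (479/53, -145/106)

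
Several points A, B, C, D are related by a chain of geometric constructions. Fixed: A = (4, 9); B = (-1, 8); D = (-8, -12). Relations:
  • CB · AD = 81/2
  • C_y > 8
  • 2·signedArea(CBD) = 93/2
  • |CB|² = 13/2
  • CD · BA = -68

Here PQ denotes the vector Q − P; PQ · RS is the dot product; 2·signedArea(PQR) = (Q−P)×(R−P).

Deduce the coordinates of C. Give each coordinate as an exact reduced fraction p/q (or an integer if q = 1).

C = (3/2, 17/2)

1. C_x = 3/2  [CD · BA = -68 ∩ 2·signedArea(CBD) = 93/2]
2. C_y = 17/2  [CD · BA = -68 ∩ 2·signedArea(CBD) = 93/2]
   → C = (3/2, 17/2)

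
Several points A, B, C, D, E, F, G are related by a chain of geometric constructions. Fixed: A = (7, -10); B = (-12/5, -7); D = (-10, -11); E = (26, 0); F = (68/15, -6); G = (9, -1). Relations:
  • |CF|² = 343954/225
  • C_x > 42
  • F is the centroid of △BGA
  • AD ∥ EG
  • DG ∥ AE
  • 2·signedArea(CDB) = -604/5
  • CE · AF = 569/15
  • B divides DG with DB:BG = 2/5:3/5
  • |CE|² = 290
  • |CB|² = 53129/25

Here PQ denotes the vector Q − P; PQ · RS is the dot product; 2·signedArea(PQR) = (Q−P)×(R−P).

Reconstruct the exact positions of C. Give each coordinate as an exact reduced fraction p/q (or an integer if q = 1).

C = (43, 1)

1. C_x = 43  [CE · AF = 569/15 ∩ 2·signedArea(CDB) = -604/5]
2. C_y = 1  [CE · AF = 569/15 ∩ 2·signedArea(CDB) = -604/5]
   → C = (43, 1)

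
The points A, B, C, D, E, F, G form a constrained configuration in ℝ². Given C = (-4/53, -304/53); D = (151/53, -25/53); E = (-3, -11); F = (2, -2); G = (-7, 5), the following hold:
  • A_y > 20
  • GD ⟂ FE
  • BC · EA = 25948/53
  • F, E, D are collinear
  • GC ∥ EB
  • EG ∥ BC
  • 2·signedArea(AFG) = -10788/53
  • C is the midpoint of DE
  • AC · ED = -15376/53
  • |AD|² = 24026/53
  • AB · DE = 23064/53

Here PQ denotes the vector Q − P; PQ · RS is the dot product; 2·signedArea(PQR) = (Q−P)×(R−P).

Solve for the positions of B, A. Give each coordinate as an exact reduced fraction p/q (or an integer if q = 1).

1. B_x = 208/53  [EG ∥ BC ∩ GC ∥ EB]
2. B_y = -1152/53  [EG ∥ BC ∩ GC ∥ EB]
   → B = (208/53, -1152/53)
3. A_x = 94/53  [AC · ED = -15376/53 ∩ BC · EA = 25948/53]
4. A_y = 1102/53  [AC · ED = -15376/53 ∩ BC · EA = 25948/53]
   → A = (94/53, 1102/53)

A = (94/53, 1102/53)
B = (208/53, -1152/53)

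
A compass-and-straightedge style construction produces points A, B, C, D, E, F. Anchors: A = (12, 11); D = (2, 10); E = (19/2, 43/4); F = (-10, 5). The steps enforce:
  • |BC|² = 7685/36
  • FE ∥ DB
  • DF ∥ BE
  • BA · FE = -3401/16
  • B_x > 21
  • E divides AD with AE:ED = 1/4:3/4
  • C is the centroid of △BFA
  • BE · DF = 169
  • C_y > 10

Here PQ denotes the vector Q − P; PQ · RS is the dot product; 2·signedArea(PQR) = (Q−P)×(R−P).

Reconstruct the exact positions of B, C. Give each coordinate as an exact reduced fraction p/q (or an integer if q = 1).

B = (43/2, 63/4)
C = (47/6, 127/12)

1. B_x = 43/2  [DF ∥ BE ∩ FE ∥ DB]
2. B_y = 63/4  [DF ∥ BE ∩ FE ∥ DB]
   → B = (43/2, 63/4)
3. C_x = 47/6  [C is the centroid of △BFA]
4. C_y = 127/12  [C is the centroid of △BFA]
   → C = (47/6, 127/12)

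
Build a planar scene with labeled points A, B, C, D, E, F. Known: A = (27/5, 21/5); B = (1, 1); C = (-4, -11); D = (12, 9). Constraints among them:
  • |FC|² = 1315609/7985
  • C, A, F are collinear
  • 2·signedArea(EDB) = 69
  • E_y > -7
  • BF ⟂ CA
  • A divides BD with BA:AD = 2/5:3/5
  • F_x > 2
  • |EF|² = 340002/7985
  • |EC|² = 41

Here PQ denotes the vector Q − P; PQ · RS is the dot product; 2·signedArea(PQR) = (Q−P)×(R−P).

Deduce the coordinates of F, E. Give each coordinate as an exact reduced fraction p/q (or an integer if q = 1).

1. F_x = 21969/7985  [C, A, F are collinear ∩ BF ⟂ CA]
2. F_y = -663/7985  [C, A, F are collinear ∩ BF ⟂ CA]
   → F = (21969/7985, -663/7985)
3. E_x = 0  [line 8·x + -11·y + -66 = 0 ∩ |EC|² = 41]
4. E_y = -6  [line 8·x + -11·y + -66 = 0 ∩ |EC|² = 41]
   → E = (0, -6)

E = (0, -6)
F = (21969/7985, -663/7985)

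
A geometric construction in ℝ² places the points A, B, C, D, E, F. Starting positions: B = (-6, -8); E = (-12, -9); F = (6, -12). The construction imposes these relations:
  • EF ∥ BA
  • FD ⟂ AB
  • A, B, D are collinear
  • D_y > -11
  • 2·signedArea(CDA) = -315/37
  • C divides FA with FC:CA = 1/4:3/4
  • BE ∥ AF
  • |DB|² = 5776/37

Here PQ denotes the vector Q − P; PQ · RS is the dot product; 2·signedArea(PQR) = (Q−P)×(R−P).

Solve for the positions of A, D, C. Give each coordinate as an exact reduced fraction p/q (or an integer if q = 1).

1. A_x = 12  [BE ∥ AF ∩ EF ∥ BA]
2. A_y = -11  [BE ∥ AF ∩ EF ∥ BA]
   → A = (12, -11)
3. D_x = 234/37  [A, B, D are collinear ∩ FD ⟂ AB]
4. D_y = -372/37  [A, B, D are collinear ∩ FD ⟂ AB]
   → D = (234/37, -372/37)
5. C_x = 15/2  [C divides FA with FC:CA = 1/4:3/4]
6. C_y = -47/4  [C divides FA with FC:CA = 1/4:3/4]
   → C = (15/2, -47/4)

A = (12, -11)
C = (15/2, -47/4)
D = (234/37, -372/37)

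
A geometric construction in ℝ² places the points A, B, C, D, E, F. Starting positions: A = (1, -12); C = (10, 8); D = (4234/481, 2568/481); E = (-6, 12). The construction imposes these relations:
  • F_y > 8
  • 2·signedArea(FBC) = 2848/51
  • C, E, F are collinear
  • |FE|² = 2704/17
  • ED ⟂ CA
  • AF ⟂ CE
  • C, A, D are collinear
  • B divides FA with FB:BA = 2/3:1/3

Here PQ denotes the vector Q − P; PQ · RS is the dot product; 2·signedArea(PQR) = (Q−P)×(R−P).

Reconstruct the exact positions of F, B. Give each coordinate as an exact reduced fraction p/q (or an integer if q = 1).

B = (140/51, -256/51)
F = (106/17, 152/17)

1. F_x = 106/17  [C, E, F are collinear ∩ AF ⟂ CE]
2. F_y = 152/17  [C, E, F are collinear ∩ AF ⟂ CE]
   → F = (106/17, 152/17)
3. B_x = 140/51  [B divides FA with FB:BA = 2/3:1/3]
4. B_y = -256/51  [B divides FA with FB:BA = 2/3:1/3]
   → B = (140/51, -256/51)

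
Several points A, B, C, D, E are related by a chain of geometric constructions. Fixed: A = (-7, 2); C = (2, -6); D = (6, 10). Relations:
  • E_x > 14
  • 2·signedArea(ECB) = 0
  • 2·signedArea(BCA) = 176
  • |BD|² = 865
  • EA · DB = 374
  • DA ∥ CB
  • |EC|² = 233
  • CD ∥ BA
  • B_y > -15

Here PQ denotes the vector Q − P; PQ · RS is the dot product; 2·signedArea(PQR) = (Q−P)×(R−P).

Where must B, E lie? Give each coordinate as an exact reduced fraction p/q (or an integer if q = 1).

B = (-11, -14)
E = (15, 2)

1. B_x = -11  [CD ∥ BA ∩ DA ∥ CB]
2. B_y = -14  [CD ∥ BA ∩ DA ∥ CB]
   → B = (-11, -14)
3. E_x = 15  [2·signedArea(ECB) = 0 ∩ EA · DB = 374]
4. E_y = 2  [2·signedArea(ECB) = 0 ∩ EA · DB = 374]
   → E = (15, 2)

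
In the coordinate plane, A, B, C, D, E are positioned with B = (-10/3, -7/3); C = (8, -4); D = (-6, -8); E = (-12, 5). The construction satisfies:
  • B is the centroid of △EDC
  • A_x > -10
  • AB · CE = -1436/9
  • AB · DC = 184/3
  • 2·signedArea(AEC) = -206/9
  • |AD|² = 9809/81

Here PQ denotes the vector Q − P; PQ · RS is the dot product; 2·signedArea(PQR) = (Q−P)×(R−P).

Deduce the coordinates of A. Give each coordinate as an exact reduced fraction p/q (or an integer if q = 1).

A = (-82/9, 23/9)

1. A_x = -82/9  [AB · CE = -1436/9 ∩ 2·signedArea(AEC) = -206/9]
2. A_y = 23/9  [AB · CE = -1436/9 ∩ 2·signedArea(AEC) = -206/9]
   → A = (-82/9, 23/9)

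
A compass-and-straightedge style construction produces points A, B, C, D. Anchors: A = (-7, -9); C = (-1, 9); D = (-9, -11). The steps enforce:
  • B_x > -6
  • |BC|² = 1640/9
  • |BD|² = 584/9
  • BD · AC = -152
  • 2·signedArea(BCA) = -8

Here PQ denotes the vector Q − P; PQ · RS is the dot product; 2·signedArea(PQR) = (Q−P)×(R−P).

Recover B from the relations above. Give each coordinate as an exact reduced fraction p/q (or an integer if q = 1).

1. B_x = -17/3  [BD · AC = -152 ∩ 2·signedArea(BCA) = -8]
2. B_y = -11/3  [BD · AC = -152 ∩ 2·signedArea(BCA) = -8]
   → B = (-17/3, -11/3)

B = (-17/3, -11/3)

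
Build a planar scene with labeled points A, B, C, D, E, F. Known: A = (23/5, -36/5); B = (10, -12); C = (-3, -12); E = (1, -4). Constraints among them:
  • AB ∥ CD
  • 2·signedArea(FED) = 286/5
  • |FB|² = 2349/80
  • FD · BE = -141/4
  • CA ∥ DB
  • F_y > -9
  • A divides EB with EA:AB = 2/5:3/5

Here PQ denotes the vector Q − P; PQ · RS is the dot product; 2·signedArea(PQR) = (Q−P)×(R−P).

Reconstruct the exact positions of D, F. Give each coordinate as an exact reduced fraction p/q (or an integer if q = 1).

1. D_x = 12/5  [CA ∥ DB ∩ AB ∥ CD]
2. D_y = -84/5  [CA ∥ DB ∩ AB ∥ CD]
   → D = (12/5, -84/5)
3. F_x = 119/20  [2·signedArea(FED) = 286/5 ∩ FD · BE = -141/4]
4. F_y = -42/5  [2·signedArea(FED) = 286/5 ∩ FD · BE = -141/4]
   → F = (119/20, -42/5)

D = (12/5, -84/5)
F = (119/20, -42/5)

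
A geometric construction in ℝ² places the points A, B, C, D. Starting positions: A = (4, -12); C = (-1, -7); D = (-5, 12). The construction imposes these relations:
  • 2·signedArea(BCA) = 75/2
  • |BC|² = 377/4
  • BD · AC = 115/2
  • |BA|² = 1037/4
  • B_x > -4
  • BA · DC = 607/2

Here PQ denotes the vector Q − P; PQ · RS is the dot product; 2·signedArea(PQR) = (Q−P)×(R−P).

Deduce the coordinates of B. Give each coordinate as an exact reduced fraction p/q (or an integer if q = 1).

B = (-3, 5/2)

1. B_x = -3  [BD · AC = 115/2 ∩ BA · DC = 607/2]
2. B_y = 5/2  [BD · AC = 115/2 ∩ BA · DC = 607/2]
   → B = (-3, 5/2)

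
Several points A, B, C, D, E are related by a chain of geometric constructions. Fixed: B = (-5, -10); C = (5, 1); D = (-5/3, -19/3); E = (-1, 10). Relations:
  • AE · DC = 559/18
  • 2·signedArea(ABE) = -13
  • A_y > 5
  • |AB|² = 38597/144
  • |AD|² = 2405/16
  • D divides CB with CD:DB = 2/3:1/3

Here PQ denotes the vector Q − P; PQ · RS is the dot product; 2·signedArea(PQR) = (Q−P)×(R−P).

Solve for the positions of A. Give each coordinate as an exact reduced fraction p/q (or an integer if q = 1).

A = (-7/6, 71/12)

1. A_x = -7/6  [2·signedArea(ABE) = -13 ∩ AE · DC = 559/18]
2. A_y = 71/12  [2·signedArea(ABE) = -13 ∩ AE · DC = 559/18]
   → A = (-7/6, 71/12)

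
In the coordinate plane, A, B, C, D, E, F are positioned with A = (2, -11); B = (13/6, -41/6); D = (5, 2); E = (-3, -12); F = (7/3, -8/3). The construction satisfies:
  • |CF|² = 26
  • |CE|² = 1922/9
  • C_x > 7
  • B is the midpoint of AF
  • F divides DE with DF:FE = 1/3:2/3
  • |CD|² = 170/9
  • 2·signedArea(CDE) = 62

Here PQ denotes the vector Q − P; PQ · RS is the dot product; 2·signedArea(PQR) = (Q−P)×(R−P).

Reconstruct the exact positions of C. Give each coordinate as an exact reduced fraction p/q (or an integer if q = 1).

C = (22/3, -5/3)

1. C_x = 22/3  [line 14·x + -8·y + -116 = 0 ∩ |CF|² = 26]
2. C_y = -5/3  [line 14·x + -8·y + -116 = 0 ∩ |CF|² = 26]
   → C = (22/3, -5/3)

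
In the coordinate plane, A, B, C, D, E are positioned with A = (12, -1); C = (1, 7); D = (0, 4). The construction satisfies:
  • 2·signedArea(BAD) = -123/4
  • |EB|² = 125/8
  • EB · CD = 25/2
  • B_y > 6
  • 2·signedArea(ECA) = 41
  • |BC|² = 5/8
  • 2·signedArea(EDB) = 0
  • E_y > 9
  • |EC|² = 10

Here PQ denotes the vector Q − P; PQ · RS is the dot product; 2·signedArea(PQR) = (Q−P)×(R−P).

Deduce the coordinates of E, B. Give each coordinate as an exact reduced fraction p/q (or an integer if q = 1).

B = (3/4, 25/4)
E = (2, 10)

1. E_x = 2  [line 8·x + 11·y + -126 = 0 ∩ |EC|² = 10]
2. E_y = 10  [line 8·x + 11·y + -126 = 0 ∩ |EC|² = 10]
   → E = (2, 10)
3. B_x = 3/4  [2·signedArea(EDB) = 0 ∩ 2·signedArea(BAD) = -123/4]
4. B_y = 25/4  [2·signedArea(EDB) = 0 ∩ 2·signedArea(BAD) = -123/4]
   → B = (3/4, 25/4)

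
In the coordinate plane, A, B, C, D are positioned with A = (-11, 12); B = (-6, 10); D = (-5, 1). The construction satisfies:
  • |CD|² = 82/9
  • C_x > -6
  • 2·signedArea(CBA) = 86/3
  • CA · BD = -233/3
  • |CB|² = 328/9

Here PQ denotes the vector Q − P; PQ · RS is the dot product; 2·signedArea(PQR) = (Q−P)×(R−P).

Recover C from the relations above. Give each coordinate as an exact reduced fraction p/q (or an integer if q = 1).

C = (-16/3, 4)

1. C_x = -16/3  [2·signedArea(CBA) = 86/3 ∩ CA · BD = -233/3]
2. C_y = 4  [2·signedArea(CBA) = 86/3 ∩ CA · BD = -233/3]
   → C = (-16/3, 4)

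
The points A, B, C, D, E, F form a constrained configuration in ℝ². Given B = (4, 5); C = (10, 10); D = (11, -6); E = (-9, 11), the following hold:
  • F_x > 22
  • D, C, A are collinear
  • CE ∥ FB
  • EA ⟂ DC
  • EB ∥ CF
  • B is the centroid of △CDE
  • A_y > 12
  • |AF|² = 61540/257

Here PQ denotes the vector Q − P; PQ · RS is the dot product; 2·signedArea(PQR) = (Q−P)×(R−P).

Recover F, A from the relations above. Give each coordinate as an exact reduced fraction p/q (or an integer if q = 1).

1. F_x = 23  [CE ∥ FB ∩ EB ∥ CF]
2. F_y = 4  [CE ∥ FB ∩ EB ∥ CF]
   → F = (23, 4)
3. A_x = 2535/257  [D, C, A are collinear ∩ EA ⟂ DC]
4. A_y = 3130/257  [D, C, A are collinear ∩ EA ⟂ DC]
   → A = (2535/257, 3130/257)

A = (2535/257, 3130/257)
F = (23, 4)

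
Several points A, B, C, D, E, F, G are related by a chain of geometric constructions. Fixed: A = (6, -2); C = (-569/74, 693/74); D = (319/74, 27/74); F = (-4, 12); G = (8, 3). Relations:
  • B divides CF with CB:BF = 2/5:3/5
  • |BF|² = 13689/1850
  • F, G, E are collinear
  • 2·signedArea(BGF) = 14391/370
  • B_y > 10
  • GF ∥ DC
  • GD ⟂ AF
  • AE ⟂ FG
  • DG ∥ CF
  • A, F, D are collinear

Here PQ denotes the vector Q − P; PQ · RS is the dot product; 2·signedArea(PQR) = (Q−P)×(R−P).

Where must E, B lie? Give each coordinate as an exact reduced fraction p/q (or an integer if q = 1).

1. E_x = 228/25  [F, G, E are collinear ∩ AE ⟂ FG]
2. E_y = 54/25  [F, G, E are collinear ∩ AE ⟂ FG]
   → E = (228/25, 54/25)
3. B_x = -2299/370  [B divides CF with CB:BF = 2/5:3/5]
4. B_y = 771/74  [B divides CF with CB:BF = 2/5:3/5]
   → B = (-2299/370, 771/74)

B = (-2299/370, 771/74)
E = (228/25, 54/25)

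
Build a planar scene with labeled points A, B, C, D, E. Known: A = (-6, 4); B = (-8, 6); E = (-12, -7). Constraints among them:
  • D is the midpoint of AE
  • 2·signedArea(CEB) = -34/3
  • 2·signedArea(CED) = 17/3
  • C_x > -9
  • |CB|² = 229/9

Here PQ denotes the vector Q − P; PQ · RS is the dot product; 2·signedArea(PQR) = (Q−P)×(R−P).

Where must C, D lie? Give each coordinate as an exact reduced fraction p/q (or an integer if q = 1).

1. D_x = -9  [D is the midpoint of AE]
2. D_y = -3/2  [D is the midpoint of AE]
   → D = (-9, -3/2)
3. C_x = -26/3  [2·signedArea(CEB) = -34/3 ∩ 2·signedArea(CED) = 17/3]
4. C_y = 1  [2·signedArea(CEB) = -34/3 ∩ 2·signedArea(CED) = 17/3]
   → C = (-26/3, 1)

C = (-26/3, 1)
D = (-9, -3/2)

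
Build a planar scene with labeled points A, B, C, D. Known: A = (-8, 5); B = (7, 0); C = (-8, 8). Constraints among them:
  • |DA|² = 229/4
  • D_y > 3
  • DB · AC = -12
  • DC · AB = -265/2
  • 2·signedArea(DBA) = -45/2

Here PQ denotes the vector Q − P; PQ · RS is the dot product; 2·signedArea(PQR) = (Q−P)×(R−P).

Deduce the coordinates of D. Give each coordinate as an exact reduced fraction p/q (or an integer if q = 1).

D = (-1/2, 4)

1. D_x = -1/2  [DC · AB = -265/2 ∩ 2·signedArea(DBA) = -45/2]
2. D_y = 4  [DC · AB = -265/2 ∩ 2·signedArea(DBA) = -45/2]
   → D = (-1/2, 4)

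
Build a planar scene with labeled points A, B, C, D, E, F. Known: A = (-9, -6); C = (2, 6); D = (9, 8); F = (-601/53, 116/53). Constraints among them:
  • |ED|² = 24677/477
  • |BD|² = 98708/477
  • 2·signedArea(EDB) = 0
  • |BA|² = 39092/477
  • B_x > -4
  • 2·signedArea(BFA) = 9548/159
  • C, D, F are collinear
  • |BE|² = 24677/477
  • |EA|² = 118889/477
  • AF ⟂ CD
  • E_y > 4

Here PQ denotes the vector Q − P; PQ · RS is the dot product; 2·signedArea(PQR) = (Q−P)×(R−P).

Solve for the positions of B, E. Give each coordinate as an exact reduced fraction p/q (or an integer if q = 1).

1. B_x = -601/159  [line 434/53·x + 124/53·y + 4402/159 = 0 ∩ |BD|² = 98708/477]
2. B_y = 74/53  [line 434/53·x + 124/53·y + 4402/159 = 0 ∩ |BD|² = 98708/477]
   → B = (-601/159, 74/53)
3. E_x = 415/159  [line 350/53·x + -2032/159·y + 6806/159 = 0 ∩ |EA|² = 118889/477]
4. E_y = 249/53  [line 350/53·x + -2032/159·y + 6806/159 = 0 ∩ |EA|² = 118889/477]
   → E = (415/159, 249/53)

B = (-601/159, 74/53)
E = (415/159, 249/53)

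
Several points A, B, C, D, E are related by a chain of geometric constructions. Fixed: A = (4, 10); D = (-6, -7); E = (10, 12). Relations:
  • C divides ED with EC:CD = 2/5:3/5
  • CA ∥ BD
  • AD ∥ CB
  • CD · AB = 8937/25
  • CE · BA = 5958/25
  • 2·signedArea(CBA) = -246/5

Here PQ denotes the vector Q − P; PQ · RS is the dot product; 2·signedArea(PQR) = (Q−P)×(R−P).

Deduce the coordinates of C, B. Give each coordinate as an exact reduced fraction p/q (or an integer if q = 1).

B = (-32/5, -63/5)
C = (18/5, 22/5)

1. C_x = 18/5  [C divides ED with EC:CD = 2/5:3/5]
2. C_y = 22/5  [C divides ED with EC:CD = 2/5:3/5]
   → C = (18/5, 22/5)
3. B_x = -32/5  [CA ∥ BD ∩ AD ∥ CB]
4. B_y = -63/5  [CA ∥ BD ∩ AD ∥ CB]
   → B = (-32/5, -63/5)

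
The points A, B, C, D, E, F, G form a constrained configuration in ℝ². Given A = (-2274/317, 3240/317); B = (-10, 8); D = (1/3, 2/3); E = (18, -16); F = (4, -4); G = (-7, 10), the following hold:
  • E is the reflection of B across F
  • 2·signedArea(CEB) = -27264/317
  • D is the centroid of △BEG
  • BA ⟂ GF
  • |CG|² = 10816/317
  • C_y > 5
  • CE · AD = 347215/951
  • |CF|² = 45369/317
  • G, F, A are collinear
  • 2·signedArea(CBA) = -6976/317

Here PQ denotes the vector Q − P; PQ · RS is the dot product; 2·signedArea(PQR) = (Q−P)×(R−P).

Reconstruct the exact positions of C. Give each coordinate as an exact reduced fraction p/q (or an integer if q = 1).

1. C_x = -1075/317  [2·signedArea(CEB) = -27264/317 ∩ CE · AD = 347215/951]
2. C_y = 1714/317  [2·signedArea(CEB) = -27264/317 ∩ CE · AD = 347215/951]
   → C = (-1075/317, 1714/317)

C = (-1075/317, 1714/317)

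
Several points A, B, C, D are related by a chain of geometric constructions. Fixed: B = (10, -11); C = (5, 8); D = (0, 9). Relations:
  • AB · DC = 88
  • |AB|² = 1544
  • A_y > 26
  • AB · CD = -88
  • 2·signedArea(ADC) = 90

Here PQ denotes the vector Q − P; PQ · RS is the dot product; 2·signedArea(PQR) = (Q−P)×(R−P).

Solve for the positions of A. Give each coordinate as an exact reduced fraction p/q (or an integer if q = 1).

A = (0, 27)

1. A_x = 0  [AB · DC = 88 ∩ 2·signedArea(ADC) = 90]
2. A_y = 27  [AB · DC = 88 ∩ 2·signedArea(ADC) = 90]
   → A = (0, 27)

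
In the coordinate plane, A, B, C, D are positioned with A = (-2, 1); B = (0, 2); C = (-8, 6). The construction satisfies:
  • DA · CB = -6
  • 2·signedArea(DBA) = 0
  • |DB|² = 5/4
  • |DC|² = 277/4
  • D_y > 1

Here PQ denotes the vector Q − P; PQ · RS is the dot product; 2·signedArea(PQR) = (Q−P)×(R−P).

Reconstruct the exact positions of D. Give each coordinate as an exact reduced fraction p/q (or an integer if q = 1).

D = (-1, 3/2)

1. D_x = -1  [2·signedArea(DBA) = 0 ∩ DA · CB = -6]
2. D_y = 3/2  [2·signedArea(DBA) = 0 ∩ DA · CB = -6]
   → D = (-1, 3/2)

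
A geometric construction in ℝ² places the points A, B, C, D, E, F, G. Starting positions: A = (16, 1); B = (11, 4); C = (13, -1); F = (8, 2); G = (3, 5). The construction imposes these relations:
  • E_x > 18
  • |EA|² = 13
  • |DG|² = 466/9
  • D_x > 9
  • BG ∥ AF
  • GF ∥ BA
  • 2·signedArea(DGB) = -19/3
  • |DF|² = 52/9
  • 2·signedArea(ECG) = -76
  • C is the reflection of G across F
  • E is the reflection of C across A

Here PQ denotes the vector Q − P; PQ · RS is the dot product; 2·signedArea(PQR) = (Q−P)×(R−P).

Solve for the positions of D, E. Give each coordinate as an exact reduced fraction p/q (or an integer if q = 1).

1. D_x = 10  [line 1·x + 8·y + -110/3 = 0 ∩ |DF|² = 52/9]
2. D_y = 10/3  [line 1·x + 8·y + -110/3 = 0 ∩ |DF|² = 52/9]
   → D = (10, 10/3)
3. E_x = 19  [E is the reflection of C across A]
4. E_y = 3  [E is the reflection of C across A]
   → E = (19, 3)

D = (10, 10/3)
E = (19, 3)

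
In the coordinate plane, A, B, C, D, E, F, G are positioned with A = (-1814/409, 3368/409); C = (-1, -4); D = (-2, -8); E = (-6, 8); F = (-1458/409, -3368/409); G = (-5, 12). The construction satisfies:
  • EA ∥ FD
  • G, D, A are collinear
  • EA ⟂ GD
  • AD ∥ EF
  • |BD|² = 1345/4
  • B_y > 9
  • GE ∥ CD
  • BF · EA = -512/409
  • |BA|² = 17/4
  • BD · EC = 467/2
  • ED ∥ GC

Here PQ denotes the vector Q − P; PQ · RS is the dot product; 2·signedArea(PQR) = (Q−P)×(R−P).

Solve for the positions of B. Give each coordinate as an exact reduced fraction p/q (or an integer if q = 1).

B = (-11/2, 10)

1. B_x = -11/2  [BD · EC = 467/2 ∩ BF · EA = -512/409]
2. B_y = 10  [BD · EC = 467/2 ∩ BF · EA = -512/409]
   → B = (-11/2, 10)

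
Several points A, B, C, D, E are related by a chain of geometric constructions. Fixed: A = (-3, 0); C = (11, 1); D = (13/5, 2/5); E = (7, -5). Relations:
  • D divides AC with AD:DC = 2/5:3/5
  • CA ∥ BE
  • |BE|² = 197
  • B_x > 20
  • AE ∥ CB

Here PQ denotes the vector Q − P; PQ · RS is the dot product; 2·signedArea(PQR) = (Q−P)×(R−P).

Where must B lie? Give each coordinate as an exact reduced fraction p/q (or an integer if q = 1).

1. B_x = 21  [CA ∥ BE ∩ AE ∥ CB]
2. B_y = -4  [CA ∥ BE ∩ AE ∥ CB]
   → B = (21, -4)

B = (21, -4)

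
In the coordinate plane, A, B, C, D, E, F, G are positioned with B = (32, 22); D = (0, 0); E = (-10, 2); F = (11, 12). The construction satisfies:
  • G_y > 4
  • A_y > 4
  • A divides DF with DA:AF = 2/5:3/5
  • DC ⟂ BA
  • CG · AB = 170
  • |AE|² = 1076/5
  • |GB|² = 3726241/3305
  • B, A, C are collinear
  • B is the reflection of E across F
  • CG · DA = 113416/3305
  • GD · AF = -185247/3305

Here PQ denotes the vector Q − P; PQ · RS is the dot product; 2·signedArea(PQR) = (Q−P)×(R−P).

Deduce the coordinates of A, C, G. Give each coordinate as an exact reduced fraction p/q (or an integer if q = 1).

1. A_x = 22/5  [A divides DF with DA:AF = 2/5:3/5]
2. A_y = 24/5  [A divides DF with DA:AF = 2/5:3/5]
   → A = (22/5, 24/5)
3. C_x = -3053/3305  [B, A, C are collinear ∩ DC ⟂ BA]
4. C_y = 4899/3305  [B, A, C are collinear ∩ DC ⟂ BA]
   → C = (-3053/3305, 4899/3305)
5. G_x = 10083/3305  [GD · AF = -185247/3305 ∩ CG · AB = 170]
6. G_y = 16486/3305  [GD · AF = -185247/3305 ∩ CG · AB = 170]
   → G = (10083/3305, 16486/3305)

A = (22/5, 24/5)
C = (-3053/3305, 4899/3305)
G = (10083/3305, 16486/3305)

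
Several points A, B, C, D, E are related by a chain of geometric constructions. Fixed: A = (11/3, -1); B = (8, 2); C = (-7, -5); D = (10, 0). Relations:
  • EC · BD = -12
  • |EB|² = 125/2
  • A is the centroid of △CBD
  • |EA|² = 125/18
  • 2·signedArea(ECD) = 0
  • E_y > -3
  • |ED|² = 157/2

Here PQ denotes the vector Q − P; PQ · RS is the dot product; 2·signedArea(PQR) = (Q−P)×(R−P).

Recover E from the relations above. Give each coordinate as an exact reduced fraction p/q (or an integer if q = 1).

1. E_x = 3/2  [2·signedArea(ECD) = 0 ∩ EC · BD = -12]
2. E_y = -5/2  [2·signedArea(ECD) = 0 ∩ EC · BD = -12]
   → E = (3/2, -5/2)

E = (3/2, -5/2)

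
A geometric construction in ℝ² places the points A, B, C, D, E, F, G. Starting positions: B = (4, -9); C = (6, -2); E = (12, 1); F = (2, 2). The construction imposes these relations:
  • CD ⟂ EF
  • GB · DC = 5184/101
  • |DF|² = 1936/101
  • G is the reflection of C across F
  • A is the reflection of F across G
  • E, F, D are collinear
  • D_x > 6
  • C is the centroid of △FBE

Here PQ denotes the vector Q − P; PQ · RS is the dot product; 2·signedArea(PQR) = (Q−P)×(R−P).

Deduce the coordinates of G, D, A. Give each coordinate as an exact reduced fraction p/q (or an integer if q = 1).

1. G_x = -2  [G is the reflection of C across F]
2. G_y = 6  [G is the reflection of C across F]
   → G = (-2, 6)
3. D_x = 642/101  [E, F, D are collinear ∩ CD ⟂ EF]
4. D_y = 158/101  [E, F, D are collinear ∩ CD ⟂ EF]
   → D = (642/101, 158/101)
5. A_x = -6  [A is the reflection of F across G]
6. A_y = 10  [A is the reflection of F across G]
   → A = (-6, 10)

A = (-6, 10)
D = (642/101, 158/101)
G = (-2, 6)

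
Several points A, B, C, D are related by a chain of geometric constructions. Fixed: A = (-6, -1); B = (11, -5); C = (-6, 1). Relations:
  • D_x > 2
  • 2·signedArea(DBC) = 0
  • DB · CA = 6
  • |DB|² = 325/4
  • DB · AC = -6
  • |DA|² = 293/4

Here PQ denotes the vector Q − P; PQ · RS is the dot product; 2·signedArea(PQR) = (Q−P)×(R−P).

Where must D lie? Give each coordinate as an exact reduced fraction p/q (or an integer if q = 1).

1. D_x = 5/2  [2·signedArea(DBC) = 0 ∩ DB · CA = 6]
2. D_y = -2  [2·signedArea(DBC) = 0 ∩ DB · CA = 6]
   → D = (5/2, -2)

D = (5/2, -2)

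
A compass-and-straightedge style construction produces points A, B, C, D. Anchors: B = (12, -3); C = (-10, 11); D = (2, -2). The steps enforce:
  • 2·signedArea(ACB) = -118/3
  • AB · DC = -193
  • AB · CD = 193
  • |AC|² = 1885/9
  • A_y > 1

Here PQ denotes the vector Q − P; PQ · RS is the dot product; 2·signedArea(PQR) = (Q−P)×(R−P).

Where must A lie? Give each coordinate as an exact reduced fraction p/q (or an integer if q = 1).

1. A_x = 4/3  [AB · DC = -193 ∩ 2·signedArea(ACB) = -118/3]
2. A_y = 2  [AB · DC = -193 ∩ 2·signedArea(ACB) = -118/3]
   → A = (4/3, 2)

A = (4/3, 2)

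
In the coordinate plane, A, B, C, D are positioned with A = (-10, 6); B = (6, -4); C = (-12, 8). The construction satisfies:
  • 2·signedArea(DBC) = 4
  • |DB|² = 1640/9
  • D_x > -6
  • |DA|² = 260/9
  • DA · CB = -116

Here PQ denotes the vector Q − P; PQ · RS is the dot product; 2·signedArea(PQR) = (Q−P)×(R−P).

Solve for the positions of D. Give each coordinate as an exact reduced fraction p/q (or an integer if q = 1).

1. D_x = -16/3  [DA · CB = -116 ∩ 2·signedArea(DBC) = 4]
2. D_y = 10/3  [DA · CB = -116 ∩ 2·signedArea(DBC) = 4]
   → D = (-16/3, 10/3)

D = (-16/3, 10/3)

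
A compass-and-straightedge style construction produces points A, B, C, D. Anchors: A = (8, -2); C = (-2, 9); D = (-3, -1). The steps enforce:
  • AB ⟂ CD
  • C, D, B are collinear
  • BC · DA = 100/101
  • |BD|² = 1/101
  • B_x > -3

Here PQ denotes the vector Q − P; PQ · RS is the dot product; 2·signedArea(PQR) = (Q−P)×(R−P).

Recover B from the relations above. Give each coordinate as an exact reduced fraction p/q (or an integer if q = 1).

1. B_x = -302/101  [C, D, B are collinear ∩ AB ⟂ CD]
2. B_y = -91/101  [C, D, B are collinear ∩ AB ⟂ CD]
   → B = (-302/101, -91/101)

B = (-302/101, -91/101)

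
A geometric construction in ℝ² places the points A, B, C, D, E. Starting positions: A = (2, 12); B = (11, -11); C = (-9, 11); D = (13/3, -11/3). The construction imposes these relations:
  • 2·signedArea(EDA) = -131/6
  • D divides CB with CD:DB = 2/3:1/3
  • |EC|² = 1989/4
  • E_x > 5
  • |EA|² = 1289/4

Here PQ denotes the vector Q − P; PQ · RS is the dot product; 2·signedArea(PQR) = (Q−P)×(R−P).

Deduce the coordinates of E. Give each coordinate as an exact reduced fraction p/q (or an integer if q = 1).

1. E_x = 6  [line -47/3·x + -7/3·y + 487/6 = 0 ∩ |EA|² = 1289/4]
2. E_y = -11/2  [line -47/3·x + -7/3·y + 487/6 = 0 ∩ |EA|² = 1289/4]
   → E = (6, -11/2)

E = (6, -11/2)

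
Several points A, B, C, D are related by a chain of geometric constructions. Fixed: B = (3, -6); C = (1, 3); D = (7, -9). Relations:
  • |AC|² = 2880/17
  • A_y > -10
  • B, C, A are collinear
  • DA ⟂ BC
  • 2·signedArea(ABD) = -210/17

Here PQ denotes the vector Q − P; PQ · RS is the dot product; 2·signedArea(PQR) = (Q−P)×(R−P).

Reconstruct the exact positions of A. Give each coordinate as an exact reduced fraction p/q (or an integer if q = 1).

1. A_x = 65/17  [B, C, A are collinear ∩ DA ⟂ BC]
2. A_y = -165/17  [B, C, A are collinear ∩ DA ⟂ BC]
   → A = (65/17, -165/17)

A = (65/17, -165/17)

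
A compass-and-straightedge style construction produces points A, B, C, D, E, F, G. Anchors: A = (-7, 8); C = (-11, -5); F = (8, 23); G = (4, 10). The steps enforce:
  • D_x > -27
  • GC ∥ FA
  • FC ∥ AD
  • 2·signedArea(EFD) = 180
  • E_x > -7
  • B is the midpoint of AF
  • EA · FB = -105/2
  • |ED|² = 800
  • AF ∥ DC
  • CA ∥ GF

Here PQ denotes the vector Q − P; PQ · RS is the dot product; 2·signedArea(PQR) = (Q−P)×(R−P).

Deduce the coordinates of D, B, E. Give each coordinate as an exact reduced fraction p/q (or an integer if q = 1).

1. D_x = -26  [AF ∥ DC ∩ FC ∥ AD]
2. D_y = -20  [AF ∥ DC ∩ FC ∥ AD]
   → D = (-26, -20)
3. B_x = 1/2  [B is the midpoint of AF]
4. B_y = 31/2  [B is the midpoint of AF]
   → B = (1/2, 31/2)
5. E_x = -6  [2·signedArea(EFD) = 180 ∩ EA · FB = -105/2]
6. E_y = 0  [2·signedArea(EFD) = 180 ∩ EA · FB = -105/2]
   → E = (-6, 0)

B = (1/2, 31/2)
D = (-26, -20)
E = (-6, 0)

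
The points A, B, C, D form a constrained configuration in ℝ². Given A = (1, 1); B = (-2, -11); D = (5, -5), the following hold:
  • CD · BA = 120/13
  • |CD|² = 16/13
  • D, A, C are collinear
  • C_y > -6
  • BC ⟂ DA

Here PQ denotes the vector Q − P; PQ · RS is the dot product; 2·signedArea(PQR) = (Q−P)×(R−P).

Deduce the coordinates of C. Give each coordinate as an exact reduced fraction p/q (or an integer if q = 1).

C = (73/13, -77/13)

1. C_x = 73/13  [D, A, C are collinear ∩ BC ⟂ DA]
2. C_y = -77/13  [D, A, C are collinear ∩ BC ⟂ DA]
   → C = (73/13, -77/13)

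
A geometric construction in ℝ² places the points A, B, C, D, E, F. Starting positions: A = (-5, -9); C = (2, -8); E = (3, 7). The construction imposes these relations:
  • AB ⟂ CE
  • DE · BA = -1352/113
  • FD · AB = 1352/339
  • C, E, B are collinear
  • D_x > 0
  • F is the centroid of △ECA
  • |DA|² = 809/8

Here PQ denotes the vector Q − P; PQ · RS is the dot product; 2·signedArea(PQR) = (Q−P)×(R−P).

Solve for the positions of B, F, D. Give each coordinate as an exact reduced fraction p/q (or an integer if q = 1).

B = (215/113, -1069/113)
D = (3/4, -3/4)
F = (0, -10/3)

1. B_x = 215/113  [C, E, B are collinear ∩ AB ⟂ CE]
2. B_y = -1069/113  [C, E, B are collinear ∩ AB ⟂ CE]
   → B = (215/113, -1069/113)
3. F_x = 0  [F is the centroid of △ECA]
4. F_y = -10/3  [F is the centroid of △ECA]
   → F = (0, -10/3)
5. D_x = 3/4  [line 780/113·x + -52/113·y + -624/113 = 0 ∩ |DA|² = 809/8]
6. D_y = -3/4  [line 780/113·x + -52/113·y + -624/113 = 0 ∩ |DA|² = 809/8]
   → D = (3/4, -3/4)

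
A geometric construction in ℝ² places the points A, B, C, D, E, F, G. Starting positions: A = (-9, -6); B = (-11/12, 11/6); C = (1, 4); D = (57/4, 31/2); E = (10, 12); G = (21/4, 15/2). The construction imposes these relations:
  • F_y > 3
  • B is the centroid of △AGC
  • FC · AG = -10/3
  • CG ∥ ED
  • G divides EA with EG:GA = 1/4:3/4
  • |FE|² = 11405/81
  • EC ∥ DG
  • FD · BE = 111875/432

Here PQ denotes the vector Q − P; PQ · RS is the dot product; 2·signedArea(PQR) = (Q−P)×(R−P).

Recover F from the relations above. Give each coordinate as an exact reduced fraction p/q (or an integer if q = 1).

F = (13/9, 34/9)

1. F_x = 13/9  [FC · AG = -10/3 ∩ FD · BE = 111875/432]
2. F_y = 34/9  [FC · AG = -10/3 ∩ FD · BE = 111875/432]
   → F = (13/9, 34/9)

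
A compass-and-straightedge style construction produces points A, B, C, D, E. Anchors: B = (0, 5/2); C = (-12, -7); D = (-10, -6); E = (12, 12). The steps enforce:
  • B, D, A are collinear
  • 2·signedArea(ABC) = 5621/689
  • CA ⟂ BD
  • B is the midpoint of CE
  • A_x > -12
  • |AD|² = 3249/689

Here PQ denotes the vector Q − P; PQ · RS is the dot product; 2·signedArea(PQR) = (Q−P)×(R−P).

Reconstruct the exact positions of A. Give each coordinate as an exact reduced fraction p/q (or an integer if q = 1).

A = (-8030/689, -5103/689)

1. A_x = -8030/689  [B, D, A are collinear ∩ CA ⟂ BD]
2. A_y = -5103/689  [B, D, A are collinear ∩ CA ⟂ BD]
   → A = (-8030/689, -5103/689)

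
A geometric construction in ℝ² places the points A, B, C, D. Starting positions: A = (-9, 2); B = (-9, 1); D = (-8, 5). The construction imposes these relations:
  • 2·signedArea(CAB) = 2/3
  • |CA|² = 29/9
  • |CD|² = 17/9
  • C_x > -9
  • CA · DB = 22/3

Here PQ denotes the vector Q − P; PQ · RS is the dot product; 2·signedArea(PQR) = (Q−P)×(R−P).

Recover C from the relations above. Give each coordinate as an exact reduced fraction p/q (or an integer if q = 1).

1. C_x = -25/3  [CA · DB = 22/3 ∩ 2·signedArea(CAB) = 2/3]
2. C_y = 11/3  [CA · DB = 22/3 ∩ 2·signedArea(CAB) = 2/3]
   → C = (-25/3, 11/3)

C = (-25/3, 11/3)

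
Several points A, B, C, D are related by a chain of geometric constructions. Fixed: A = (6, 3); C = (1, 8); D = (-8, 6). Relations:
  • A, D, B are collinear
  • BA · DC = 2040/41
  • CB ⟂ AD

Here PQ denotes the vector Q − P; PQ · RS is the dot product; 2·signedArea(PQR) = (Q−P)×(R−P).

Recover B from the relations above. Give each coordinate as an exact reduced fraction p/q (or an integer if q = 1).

1. B_x = 8/41  [A, D, B are collinear ∩ CB ⟂ AD]
2. B_y = 174/41  [A, D, B are collinear ∩ CB ⟂ AD]
   → B = (8/41, 174/41)

B = (8/41, 174/41)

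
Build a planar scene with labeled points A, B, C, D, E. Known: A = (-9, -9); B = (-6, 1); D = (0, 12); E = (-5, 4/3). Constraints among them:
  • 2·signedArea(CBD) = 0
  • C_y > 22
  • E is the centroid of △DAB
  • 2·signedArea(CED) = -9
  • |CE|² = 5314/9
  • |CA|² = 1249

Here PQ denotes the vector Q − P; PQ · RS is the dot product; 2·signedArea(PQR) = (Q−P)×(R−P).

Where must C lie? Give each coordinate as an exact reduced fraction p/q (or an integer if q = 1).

1. C_x = 6  [2·signedArea(CBD) = 0 ∩ 2·signedArea(CED) = -9]
2. C_y = 23  [2·signedArea(CBD) = 0 ∩ 2·signedArea(CED) = -9]
   → C = (6, 23)

C = (6, 23)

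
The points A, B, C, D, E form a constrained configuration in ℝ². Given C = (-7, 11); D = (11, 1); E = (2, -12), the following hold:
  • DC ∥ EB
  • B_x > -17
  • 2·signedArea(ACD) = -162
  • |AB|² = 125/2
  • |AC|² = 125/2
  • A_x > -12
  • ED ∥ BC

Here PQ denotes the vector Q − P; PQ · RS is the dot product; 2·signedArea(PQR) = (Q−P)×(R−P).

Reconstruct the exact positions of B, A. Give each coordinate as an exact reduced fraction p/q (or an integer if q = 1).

A = (-23/2, 9/2)
B = (-16, -2)

1. B_x = -16  [ED ∥ BC ∩ DC ∥ EB]
2. B_y = -2  [ED ∥ BC ∩ DC ∥ EB]
   → B = (-16, -2)
3. A_x = -23/2  [line 10·x + 18·y + 34 = 0 ∩ |AB|² = 125/2]
4. A_y = 9/2  [line 10·x + 18·y + 34 = 0 ∩ |AB|² = 125/2]
   → A = (-23/2, 9/2)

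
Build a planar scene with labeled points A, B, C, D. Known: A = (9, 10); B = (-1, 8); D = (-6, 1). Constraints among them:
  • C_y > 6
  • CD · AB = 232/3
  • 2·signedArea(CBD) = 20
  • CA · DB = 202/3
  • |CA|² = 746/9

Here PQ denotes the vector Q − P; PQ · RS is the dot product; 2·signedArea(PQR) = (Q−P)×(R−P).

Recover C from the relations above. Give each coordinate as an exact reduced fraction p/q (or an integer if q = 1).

1. C_x = 2/3  [CD · AB = 232/3 ∩ CA · DB = 202/3]
2. C_y = 19/3  [CD · AB = 232/3 ∩ CA · DB = 202/3]
   → C = (2/3, 19/3)

C = (2/3, 19/3)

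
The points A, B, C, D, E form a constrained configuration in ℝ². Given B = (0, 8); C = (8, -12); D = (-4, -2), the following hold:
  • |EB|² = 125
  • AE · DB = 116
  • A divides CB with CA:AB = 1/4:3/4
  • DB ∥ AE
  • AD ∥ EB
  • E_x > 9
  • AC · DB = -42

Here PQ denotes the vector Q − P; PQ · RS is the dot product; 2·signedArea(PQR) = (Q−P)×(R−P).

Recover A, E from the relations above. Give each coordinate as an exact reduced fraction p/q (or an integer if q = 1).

A = (6, -7)
E = (10, 3)

1. A_x = 6  [A divides CB with CA:AB = 1/4:3/4]
2. A_y = -7  [A divides CB with CA:AB = 1/4:3/4]
   → A = (6, -7)
3. E_x = 10  [AD ∥ EB ∩ DB ∥ AE]
4. E_y = 3  [AD ∥ EB ∩ DB ∥ AE]
   → E = (10, 3)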